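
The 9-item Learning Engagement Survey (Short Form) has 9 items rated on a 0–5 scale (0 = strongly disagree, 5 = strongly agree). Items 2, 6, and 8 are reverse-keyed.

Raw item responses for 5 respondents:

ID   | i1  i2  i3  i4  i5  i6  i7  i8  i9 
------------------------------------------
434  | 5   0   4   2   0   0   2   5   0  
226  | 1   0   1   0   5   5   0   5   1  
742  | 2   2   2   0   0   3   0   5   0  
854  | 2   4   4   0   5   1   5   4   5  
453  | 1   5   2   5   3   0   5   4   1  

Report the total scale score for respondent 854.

Respondent 854 raw: 2, 4, 4, 0, 5, 1, 5, 4, 5.
Reverse-coded (on a 0–5 scale, reversed = 5 − raw):
  item 1: 2
  item 2: 5 − 4 = 1
  item 3: 4
  item 4: 0
  item 5: 5
  item 6: 5 − 1 = 4
  item 7: 5
  item 8: 5 − 4 = 1
  item 9: 5
Sum = 2 + 1 + 4 + 0 + 5 + 4 + 5 + 1 + 5 = 27

27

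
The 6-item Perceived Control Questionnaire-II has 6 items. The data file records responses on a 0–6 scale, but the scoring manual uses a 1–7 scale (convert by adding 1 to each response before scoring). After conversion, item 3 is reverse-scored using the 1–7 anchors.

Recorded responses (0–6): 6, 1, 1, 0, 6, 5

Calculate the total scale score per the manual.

29

Convert to 1–7: 7, 2, 2, 1, 7, 6
Reverse-coded (reversed = (1+7) − raw = 8 − raw):
  item 3: 8 − 2 = 6
Scored: 7, 2, 6, 1, 7, 6
Total = 29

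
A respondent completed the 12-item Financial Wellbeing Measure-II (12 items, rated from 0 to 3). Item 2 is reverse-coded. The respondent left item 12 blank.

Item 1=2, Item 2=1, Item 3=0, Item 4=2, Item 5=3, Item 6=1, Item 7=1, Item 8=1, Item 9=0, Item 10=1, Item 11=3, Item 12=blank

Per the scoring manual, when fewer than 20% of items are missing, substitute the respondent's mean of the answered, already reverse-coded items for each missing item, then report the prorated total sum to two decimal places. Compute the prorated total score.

17.45

Reverse-coded (on a 0–3 scale, reversed = 3 − raw):
  item 2: 3 − 1 = 2
Completed scored items (11 of 12): 2, 2, 0, 2, 3, 1, 1, 1, 0, 1, 3; sum = 16.
Person mean = 16 / 11 ≈ 1.4545
Prorated total = (16 / 11) × 12 = 17.45 (to 2 dp)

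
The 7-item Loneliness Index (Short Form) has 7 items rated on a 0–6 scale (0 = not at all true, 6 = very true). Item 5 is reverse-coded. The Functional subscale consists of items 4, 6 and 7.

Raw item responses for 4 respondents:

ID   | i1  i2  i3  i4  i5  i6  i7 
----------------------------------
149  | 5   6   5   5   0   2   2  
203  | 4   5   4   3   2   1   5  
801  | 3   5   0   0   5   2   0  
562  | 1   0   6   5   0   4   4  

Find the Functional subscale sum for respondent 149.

9

Respondent 149 raw: 5, 6, 5, 5, 0, 2, 2.
Functional items: 4, 6, 7.
Reverse-coded (reverse-coded value = 6 − response):
  item 4: 5
  item 6: 2
  item 7: 2
Sum = 5 + 2 + 2 = 9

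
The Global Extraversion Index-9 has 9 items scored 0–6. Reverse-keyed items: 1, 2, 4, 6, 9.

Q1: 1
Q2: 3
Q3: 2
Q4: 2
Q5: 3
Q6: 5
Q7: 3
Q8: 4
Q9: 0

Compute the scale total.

Reversing items 1, 2, 4, 6, and 9 with 6 − raw:
Total = (6−1) + (6−3) + 2 + (6−2) + 3 + (6−5) + 3 + 4 + (6−0)
      = 5 + 3 + 2 + 4 + 3 + 1 + 3 + 4 + 6 = 31

31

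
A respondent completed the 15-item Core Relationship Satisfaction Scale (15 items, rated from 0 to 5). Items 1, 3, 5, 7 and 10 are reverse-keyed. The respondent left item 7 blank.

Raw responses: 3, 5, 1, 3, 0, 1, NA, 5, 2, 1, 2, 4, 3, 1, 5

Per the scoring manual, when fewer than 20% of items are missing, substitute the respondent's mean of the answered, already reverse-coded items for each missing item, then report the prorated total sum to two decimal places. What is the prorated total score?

49.29

Reverse-coded (reverse-coded value = 5 − response):
  item 1: 5 − 3 = 2
  item 3: 5 − 1 = 4
  item 5: 5 − 0 = 5
  item 10: 5 − 1 = 4
Completed scored items (14 of 15): 2, 5, 4, 3, 5, 1, 5, 2, 4, 2, 4, 3, 1, 5; sum = 46.
Person mean = 46 / 14 ≈ 3.2857
Prorated total = (46 / 14) × 15 = 49.29 (to 2 dp)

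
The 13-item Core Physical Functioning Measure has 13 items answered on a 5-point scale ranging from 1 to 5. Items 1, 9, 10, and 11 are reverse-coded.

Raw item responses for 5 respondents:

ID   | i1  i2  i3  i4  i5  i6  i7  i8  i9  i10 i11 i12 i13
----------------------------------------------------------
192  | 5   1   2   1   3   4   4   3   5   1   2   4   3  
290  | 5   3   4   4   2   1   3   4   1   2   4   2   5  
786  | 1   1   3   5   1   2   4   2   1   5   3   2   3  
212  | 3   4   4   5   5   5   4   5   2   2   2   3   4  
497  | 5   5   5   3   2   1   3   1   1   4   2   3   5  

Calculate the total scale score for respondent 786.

Respondent 786 raw: 1, 1, 3, 5, 1, 2, 4, 2, 1, 5, 3, 2, 3.
Reverse-coded (on a 1–5 scale, reversed = 6 − raw):
  item 1: 6 − 1 = 5
  item 2: 1
  item 3: 3
  item 4: 5
  item 5: 1
  item 6: 2
  item 7: 4
  item 8: 2
  item 9: 6 − 1 = 5
  item 10: 6 − 5 = 1
  item 11: 6 − 3 = 3
  item 12: 2
  item 13: 3
Sum = 5 + 1 + 3 + 5 + 1 + 2 + 4 + 2 + 5 + 1 + 3 + 2 + 3 = 37

37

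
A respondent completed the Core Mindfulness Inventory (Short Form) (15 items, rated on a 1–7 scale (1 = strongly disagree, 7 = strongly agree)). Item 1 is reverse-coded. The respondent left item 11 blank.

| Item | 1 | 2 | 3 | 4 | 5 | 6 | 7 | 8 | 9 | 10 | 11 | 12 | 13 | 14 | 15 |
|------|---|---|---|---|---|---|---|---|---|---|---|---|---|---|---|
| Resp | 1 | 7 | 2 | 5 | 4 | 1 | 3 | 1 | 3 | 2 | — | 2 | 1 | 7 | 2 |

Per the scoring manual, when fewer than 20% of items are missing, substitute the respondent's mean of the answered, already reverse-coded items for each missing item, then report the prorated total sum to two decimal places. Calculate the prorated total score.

50.36

Reverse-coded (on a 1–7 scale, reversed = 8 − raw):
  item 1: 8 − 1 = 7
Completed scored items (14 of 15): 7, 7, 2, 5, 4, 1, 3, 1, 3, 2, 2, 1, 7, 2; sum = 47.
Person mean = 47 / 14 ≈ 3.3571
Prorated total = (47 / 14) × 15 = 50.36 (to 2 dp)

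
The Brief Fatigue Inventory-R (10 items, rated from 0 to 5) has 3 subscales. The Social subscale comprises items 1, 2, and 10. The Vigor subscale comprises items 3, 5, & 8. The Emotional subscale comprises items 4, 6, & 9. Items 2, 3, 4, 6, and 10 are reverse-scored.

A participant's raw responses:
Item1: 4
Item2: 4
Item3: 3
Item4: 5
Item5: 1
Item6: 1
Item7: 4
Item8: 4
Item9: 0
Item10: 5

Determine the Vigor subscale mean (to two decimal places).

2.33

Vigor items: 3, 5, 8.
Of these, item 3 is reverse-scored; on a 0–5 scale, reversed = 5 − raw.
  item 3: 5 − 3 = 2
  item 5: 1
  item 8: 4
Sum = 2 + 1 + 4 = 7
Mean = 7 / 3 = 2.33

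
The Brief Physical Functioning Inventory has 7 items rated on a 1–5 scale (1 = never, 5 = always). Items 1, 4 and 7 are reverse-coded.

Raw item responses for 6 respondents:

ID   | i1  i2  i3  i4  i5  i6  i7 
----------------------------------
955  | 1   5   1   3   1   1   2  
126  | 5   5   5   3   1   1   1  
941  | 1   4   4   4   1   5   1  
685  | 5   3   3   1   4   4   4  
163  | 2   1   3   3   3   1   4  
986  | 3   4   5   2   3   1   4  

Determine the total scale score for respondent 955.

Respondent 955 raw: 1, 5, 1, 3, 1, 1, 2.
Reverse-coded (reverse-coded value = 6 − response):
  item 1: 6 − 1 = 5
  item 2: 5
  item 3: 1
  item 4: 6 − 3 = 3
  item 5: 1
  item 6: 1
  item 7: 6 − 2 = 4
Sum = 5 + 5 + 1 + 3 + 1 + 1 + 4 = 20

20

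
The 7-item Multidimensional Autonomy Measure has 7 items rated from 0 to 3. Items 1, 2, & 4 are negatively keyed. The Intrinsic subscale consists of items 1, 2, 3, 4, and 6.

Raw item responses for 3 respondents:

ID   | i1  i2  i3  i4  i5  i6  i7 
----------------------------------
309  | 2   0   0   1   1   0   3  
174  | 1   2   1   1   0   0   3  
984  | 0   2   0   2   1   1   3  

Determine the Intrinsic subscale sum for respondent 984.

6

Respondent 984 raw: 0, 2, 0, 2, 1, 1, 3.
Intrinsic items: 1, 2, 3, 4, 6.
Reverse-coded (on a 0–3 scale, reversed = 3 − raw):
  item 1: 3 − 0 = 3
  item 2: 3 − 2 = 1
  item 3: 0
  item 4: 3 − 2 = 1
  item 6: 1
Sum = 3 + 1 + 0 + 1 + 1 = 6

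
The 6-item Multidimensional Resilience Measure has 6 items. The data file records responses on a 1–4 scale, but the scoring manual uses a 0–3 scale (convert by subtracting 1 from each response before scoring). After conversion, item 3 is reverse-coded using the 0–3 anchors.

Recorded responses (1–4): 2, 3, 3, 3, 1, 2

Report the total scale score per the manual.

7

Convert to 0–3: 1, 2, 2, 2, 0, 1
Reverse-coded (on a 0–3 scale, reversed = 3 − raw):
  item 3: 3 − 2 = 1
Scored: 1, 2, 1, 2, 0, 1
Total = 7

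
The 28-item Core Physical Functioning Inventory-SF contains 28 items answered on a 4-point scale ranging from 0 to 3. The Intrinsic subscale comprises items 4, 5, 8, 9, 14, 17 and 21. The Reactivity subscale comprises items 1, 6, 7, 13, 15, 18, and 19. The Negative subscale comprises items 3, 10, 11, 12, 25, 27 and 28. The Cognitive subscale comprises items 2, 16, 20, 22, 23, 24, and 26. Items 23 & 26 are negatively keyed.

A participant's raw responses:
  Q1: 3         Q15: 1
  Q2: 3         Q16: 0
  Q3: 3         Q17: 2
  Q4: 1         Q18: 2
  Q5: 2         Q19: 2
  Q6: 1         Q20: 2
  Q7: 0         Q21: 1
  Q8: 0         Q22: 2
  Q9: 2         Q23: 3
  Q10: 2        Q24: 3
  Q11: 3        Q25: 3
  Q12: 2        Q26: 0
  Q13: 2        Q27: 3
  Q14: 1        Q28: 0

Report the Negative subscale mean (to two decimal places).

Negative items: 3, 10, 11, 12, 25, 27, 28.
  item 3: 3
  item 10: 2
  item 11: 3
  item 12: 2
  item 25: 3
  item 27: 3
  item 28: 0
Sum = 3 + 2 + 3 + 2 + 3 + 3 + 0 = 16
Mean = 16 / 7 = 2.29

2.29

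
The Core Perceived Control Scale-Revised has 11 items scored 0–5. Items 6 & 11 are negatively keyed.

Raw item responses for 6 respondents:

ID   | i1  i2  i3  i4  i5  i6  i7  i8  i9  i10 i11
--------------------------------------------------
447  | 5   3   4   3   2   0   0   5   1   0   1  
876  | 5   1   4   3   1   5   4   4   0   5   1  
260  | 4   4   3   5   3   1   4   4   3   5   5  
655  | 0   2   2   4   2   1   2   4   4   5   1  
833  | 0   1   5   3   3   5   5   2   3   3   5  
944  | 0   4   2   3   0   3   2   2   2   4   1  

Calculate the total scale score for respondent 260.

Respondent 260 raw: 4, 4, 3, 5, 3, 1, 4, 4, 3, 5, 5.
Reverse-coded (reverse-coded value = 5 − response):
  item 1: 4
  item 2: 4
  item 3: 3
  item 4: 5
  item 5: 3
  item 6: 5 − 1 = 4
  item 7: 4
  item 8: 4
  item 9: 3
  item 10: 5
  item 11: 5 − 5 = 0
Sum = 4 + 4 + 3 + 5 + 3 + 4 + 4 + 4 + 3 + 5 + 0 = 39

39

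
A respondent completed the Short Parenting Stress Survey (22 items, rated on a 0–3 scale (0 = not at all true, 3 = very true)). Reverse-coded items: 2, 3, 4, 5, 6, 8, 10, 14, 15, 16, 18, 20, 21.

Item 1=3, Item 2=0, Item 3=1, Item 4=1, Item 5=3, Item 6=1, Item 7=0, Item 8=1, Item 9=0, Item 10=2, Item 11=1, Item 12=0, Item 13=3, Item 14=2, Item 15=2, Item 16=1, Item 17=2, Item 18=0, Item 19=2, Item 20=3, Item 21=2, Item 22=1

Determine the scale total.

32

Raw sum = 31. Reverse-coded items: 2, 3, 4, 5, 6, 8, 10, 14, 15, 16, 18, 20, 21; their raw sum = 19.
Each reversal replaces raw with 3 − raw, changing the total by 3 − 2·raw per item.
Total = 31 + 13·3 − 2·19 = 31 + 39 − 38 = 32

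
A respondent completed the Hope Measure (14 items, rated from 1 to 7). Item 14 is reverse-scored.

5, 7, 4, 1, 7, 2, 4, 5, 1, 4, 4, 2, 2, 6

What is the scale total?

Reversing item 14 with 8 − raw:
Total = 5 + 7 + 4 + 1 + 7 + 2 + 4 + 5 + 1 + 4 + 4 + 2 + 2 + (8−6)
      = 5 + 7 + 4 + 1 + 7 + 2 + 4 + 5 + 1 + 4 + 4 + 2 + 2 + 2 = 50

50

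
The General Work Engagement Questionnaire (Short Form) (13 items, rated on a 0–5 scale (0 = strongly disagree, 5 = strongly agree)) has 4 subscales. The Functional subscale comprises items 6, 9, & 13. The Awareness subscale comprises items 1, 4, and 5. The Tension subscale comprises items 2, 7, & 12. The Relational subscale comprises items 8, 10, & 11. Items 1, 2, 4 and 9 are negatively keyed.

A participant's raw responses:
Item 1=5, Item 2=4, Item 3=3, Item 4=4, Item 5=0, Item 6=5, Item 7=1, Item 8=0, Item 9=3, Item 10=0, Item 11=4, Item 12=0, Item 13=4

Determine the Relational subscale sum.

Relational items: 8, 10, 11.
  item 8: 0
  item 10: 0
  item 11: 4
Sum = 0 + 0 + 4 = 4

4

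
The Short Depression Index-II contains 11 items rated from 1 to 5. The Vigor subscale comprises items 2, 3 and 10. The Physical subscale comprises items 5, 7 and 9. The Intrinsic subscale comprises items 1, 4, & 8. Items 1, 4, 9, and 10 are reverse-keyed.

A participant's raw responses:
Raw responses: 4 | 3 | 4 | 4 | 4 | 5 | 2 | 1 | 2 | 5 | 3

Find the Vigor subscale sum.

Vigor items: 2, 3, 10.
Of these, item 10 is reverse-keyed; on a 1–5 scale, reversed = 6 − raw.
  item 2: 3
  item 3: 4
  item 10: 6 − 5 = 1
Sum = 3 + 4 + 1 = 8

8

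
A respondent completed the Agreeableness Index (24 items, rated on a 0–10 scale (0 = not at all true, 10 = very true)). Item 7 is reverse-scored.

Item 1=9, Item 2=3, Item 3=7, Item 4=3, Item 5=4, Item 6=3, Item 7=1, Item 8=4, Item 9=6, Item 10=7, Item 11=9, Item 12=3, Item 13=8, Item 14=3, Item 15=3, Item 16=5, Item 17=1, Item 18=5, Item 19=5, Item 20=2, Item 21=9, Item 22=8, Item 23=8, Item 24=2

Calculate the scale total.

126

Reversing item 7 with 10 − raw:
Total = 9 + 3 + 7 + 3 + 4 + 3 + (10−1) + 4 + 6 + 7 + 9 + 3 + 8 + 3 + 3 + 5 + 1 + 5 + 5 + 2 + 9 + 8 + 8 + 2
      = 9 + 3 + 7 + 3 + 4 + 3 + 9 + 4 + 6 + 7 + 9 + 3 + 8 + 3 + 3 + 5 + 1 + 5 + 5 + 2 + 9 + 8 + 8 + 2 = 126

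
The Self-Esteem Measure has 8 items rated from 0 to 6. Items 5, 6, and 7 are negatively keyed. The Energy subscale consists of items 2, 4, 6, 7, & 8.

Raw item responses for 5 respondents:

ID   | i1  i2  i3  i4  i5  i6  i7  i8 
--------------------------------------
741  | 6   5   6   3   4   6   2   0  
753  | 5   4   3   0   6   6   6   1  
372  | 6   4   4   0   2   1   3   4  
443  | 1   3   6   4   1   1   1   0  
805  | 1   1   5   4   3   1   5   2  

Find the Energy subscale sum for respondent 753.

5

Respondent 753 raw: 5, 4, 3, 0, 6, 6, 6, 1.
Energy items: 2, 4, 6, 7, 8.
Reverse-coded (reversed = (0+6) − raw = 6 − raw):
  item 2: 4
  item 4: 0
  item 6: 6 − 6 = 0
  item 7: 6 − 6 = 0
  item 8: 1
Sum = 4 + 0 + 0 + 0 + 1 = 5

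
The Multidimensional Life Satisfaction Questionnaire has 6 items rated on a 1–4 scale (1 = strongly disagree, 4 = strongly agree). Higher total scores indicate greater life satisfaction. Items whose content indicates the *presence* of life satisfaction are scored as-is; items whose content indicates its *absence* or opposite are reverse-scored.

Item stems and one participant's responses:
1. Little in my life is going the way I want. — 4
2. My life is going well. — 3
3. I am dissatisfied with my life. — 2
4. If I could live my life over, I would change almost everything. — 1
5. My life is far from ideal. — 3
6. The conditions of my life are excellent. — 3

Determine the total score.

16

Items 1, 3, 4, 5 describe the absence/opposite of life satisfaction → reverse-score.
reverse-coded value = 5 − response.
  item 1: 5 − 4 = 1
  item 2: 3
  item 3: 5 − 2 = 3
  item 4: 5 − 1 = 4
  item 5: 5 − 3 = 2
  item 6: 3
Total = 1 + 3 + 3 + 4 + 2 + 3 = 16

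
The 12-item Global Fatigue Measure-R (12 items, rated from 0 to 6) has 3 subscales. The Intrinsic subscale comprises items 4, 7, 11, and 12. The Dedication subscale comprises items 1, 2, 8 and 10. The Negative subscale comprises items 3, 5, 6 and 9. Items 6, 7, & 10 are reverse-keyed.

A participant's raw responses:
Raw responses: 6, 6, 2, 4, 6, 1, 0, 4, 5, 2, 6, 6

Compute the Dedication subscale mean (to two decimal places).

Dedication items: 1, 2, 8, 10.
Of these, item 10 is reverse-keyed; reversed = (0+6) − raw = 6 − raw.
  item 1: 6
  item 2: 6
  item 8: 4
  item 10: 6 − 2 = 4
Sum = 6 + 6 + 4 + 4 = 20
Mean = 20 / 4 = 5.00

5.00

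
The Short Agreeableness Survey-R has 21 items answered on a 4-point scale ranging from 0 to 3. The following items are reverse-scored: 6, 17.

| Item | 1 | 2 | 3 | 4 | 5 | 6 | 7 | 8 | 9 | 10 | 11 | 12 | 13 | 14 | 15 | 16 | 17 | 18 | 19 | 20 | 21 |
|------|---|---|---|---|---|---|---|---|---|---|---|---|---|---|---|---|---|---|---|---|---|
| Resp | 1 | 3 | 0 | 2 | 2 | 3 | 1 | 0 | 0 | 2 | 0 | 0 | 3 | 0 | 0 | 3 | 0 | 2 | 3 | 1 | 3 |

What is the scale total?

Apply reverse scoring (on a 0–3 scale, reversed = 3 − raw):
  item 6: 3 − 3 = 0
  item 17: 3 − 0 = 3
Scored responses: 1, 3, 0, 2, 2, 0, 1, 0, 0, 2, 0, 0, 3, 0, 0, 3, 3, 2, 3, 1, 3
Total = 1 + 3 + 0 + 2 + 2 + 0 + 1 + 0 + 0 + 2 + 0 + 0 + 3 + 0 + 0 + 3 + 3 + 2 + 3 + 1 + 3 = 29

29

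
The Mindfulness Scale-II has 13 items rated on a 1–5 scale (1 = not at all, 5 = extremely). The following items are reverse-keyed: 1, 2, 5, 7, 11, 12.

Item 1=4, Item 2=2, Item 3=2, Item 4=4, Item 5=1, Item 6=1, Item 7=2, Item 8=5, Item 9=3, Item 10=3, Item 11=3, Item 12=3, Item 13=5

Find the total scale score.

Reversing items 1, 2, 5, 7, 11, & 12 with 6 − raw:
Total = (6−4) + (6−2) + 2 + 4 + (6−1) + 1 + (6−2) + 5 + 3 + 3 + (6−3) + (6−3) + 5
      = 2 + 4 + 2 + 4 + 5 + 1 + 4 + 5 + 3 + 3 + 3 + 3 + 5 = 44

44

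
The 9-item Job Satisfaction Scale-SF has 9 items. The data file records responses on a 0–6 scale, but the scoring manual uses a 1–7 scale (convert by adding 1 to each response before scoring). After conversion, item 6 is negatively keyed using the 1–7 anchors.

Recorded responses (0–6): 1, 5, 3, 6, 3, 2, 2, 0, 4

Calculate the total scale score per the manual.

37

Convert to 1–7: 2, 6, 4, 7, 4, 3, 3, 1, 5
Reverse-coded (reverse-coded value = 8 − response):
  item 6: 8 − 3 = 5
Scored: 2, 6, 4, 7, 4, 5, 3, 1, 5
Total = 37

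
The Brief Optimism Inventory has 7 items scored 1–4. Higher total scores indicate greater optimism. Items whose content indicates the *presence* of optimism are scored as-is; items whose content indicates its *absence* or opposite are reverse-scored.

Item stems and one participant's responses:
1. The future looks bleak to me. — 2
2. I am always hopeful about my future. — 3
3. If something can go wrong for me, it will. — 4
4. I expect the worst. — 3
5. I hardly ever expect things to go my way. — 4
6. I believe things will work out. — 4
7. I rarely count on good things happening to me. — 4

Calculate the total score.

15

Items 1, 3, 4, 5, 7 describe the absence/opposite of optimism → reverse-score.
on a 1–4 scale, reversed = 5 − raw.
  item 1: 5 − 2 = 3
  item 2: 3
  item 3: 5 − 4 = 1
  item 4: 5 − 3 = 2
  item 5: 5 − 4 = 1
  item 6: 4
  item 7: 5 − 4 = 1
Total = 3 + 3 + 1 + 2 + 1 + 4 + 1 = 15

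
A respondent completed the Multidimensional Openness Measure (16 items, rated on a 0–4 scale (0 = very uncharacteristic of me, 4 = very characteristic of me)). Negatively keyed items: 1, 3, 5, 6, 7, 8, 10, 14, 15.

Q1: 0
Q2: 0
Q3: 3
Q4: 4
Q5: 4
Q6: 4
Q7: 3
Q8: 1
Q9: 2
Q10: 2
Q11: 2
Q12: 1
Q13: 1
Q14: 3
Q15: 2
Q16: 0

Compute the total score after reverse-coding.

24

Raw sum = 32. Negatively keyed items: 1, 3, 5, 6, 7, 8, 10, 14, 15; their raw sum = 22.
Each reversal replaces raw with 4 − raw, changing the total by 4 − 2·raw per item.
Total = 32 + 9·4 − 2·22 = 32 + 36 − 44 = 24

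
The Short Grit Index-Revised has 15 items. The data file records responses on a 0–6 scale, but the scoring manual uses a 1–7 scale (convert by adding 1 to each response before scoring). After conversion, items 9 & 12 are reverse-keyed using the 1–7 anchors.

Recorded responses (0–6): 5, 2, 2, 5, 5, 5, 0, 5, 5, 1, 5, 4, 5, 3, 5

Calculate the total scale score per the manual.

Convert to 1–7: 6, 3, 3, 6, 6, 6, 1, 6, 6, 2, 6, 5, 6, 4, 6
Reverse-coded (reverse-coded value = 8 − response):
  item 9: 8 − 6 = 2
  item 12: 8 − 5 = 3
Scored: 6, 3, 3, 6, 6, 6, 1, 6, 2, 2, 6, 3, 6, 4, 6
Total = 66

66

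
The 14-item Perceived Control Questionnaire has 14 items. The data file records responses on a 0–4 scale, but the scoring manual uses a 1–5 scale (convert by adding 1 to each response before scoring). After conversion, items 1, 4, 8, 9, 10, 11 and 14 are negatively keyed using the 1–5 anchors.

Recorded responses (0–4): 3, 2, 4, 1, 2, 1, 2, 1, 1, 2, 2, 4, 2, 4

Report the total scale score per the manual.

45

Convert to 1–5: 4, 3, 5, 2, 3, 2, 3, 2, 2, 3, 3, 5, 3, 5
Reverse-coded (on a 1–5 scale, reversed = 6 − raw):
  item 1: 6 − 4 = 2
  item 4: 6 − 2 = 4
  item 8: 6 − 2 = 4
  item 9: 6 − 2 = 4
  item 10: 6 − 3 = 3
  item 11: 6 − 3 = 3
  item 14: 6 − 5 = 1
Scored: 2, 3, 5, 4, 3, 2, 3, 4, 4, 3, 3, 5, 3, 1
Total = 45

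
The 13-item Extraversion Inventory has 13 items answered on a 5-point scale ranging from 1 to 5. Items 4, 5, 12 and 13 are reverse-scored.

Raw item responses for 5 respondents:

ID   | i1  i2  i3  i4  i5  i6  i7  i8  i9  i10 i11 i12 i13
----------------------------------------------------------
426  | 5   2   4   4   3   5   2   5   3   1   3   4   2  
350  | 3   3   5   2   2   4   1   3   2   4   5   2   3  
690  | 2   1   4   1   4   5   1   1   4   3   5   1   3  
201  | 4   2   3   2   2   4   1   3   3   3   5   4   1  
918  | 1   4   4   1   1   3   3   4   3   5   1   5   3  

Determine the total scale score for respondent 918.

42

Respondent 918 raw: 1, 4, 4, 1, 1, 3, 3, 4, 3, 5, 1, 5, 3.
Reverse-coded (on a 1–5 scale, reversed = 6 − raw):
  item 1: 1
  item 2: 4
  item 3: 4
  item 4: 6 − 1 = 5
  item 5: 6 − 1 = 5
  item 6: 3
  item 7: 3
  item 8: 4
  item 9: 3
  item 10: 5
  item 11: 1
  item 12: 6 − 5 = 1
  item 13: 6 − 3 = 3
Sum = 1 + 4 + 4 + 5 + 5 + 3 + 3 + 4 + 3 + 5 + 1 + 1 + 3 = 42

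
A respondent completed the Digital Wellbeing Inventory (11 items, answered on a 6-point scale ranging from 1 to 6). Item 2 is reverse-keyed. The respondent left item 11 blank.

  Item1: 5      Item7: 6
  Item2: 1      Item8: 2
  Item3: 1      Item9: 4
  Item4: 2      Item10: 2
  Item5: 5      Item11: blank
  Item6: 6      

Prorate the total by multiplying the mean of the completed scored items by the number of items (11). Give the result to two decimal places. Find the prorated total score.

Reverse-coded (reverse-coded value = 7 − response):
  item 2: 7 − 1 = 6
Completed scored items (10 of 11): 5, 6, 1, 2, 5, 6, 6, 2, 4, 2; sum = 39.
Person mean = 39 / 10 ≈ 3.9000
Prorated total = (39 / 10) × 11 = 42.90 (to 2 dp)

42.90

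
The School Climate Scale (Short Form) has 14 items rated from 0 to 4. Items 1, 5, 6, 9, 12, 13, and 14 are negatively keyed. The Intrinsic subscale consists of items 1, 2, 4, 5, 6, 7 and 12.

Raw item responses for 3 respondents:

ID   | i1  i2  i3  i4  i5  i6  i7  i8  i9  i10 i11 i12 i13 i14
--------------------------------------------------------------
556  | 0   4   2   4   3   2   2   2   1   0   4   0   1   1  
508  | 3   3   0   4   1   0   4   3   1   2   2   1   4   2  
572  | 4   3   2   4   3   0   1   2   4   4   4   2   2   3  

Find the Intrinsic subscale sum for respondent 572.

15

Respondent 572 raw: 4, 3, 2, 4, 3, 0, 1, 2, 4, 4, 4, 2, 2, 3.
Intrinsic items: 1, 2, 4, 5, 6, 7, 12.
Reverse-coded (reverse-coded value = 4 − response):
  item 1: 4 − 4 = 0
  item 2: 3
  item 4: 4
  item 5: 4 − 3 = 1
  item 6: 4 − 0 = 4
  item 7: 1
  item 12: 4 − 2 = 2
Sum = 0 + 3 + 4 + 1 + 4 + 1 + 2 = 15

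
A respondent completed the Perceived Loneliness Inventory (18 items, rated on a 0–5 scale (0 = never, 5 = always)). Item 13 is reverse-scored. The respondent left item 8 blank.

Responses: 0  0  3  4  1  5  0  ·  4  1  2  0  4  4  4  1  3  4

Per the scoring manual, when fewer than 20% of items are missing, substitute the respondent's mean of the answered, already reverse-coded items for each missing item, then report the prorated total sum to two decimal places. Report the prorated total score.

Reverse-coded (reversed = (0+5) − raw = 5 − raw):
  item 13: 5 − 4 = 1
Completed scored items (17 of 18): 0, 0, 3, 4, 1, 5, 0, 4, 1, 2, 0, 1, 4, 4, 1, 3, 4; sum = 37.
Person mean = 37 / 17 ≈ 2.1765
Prorated total = (37 / 17) × 18 = 39.18 (to 2 dp)

39.18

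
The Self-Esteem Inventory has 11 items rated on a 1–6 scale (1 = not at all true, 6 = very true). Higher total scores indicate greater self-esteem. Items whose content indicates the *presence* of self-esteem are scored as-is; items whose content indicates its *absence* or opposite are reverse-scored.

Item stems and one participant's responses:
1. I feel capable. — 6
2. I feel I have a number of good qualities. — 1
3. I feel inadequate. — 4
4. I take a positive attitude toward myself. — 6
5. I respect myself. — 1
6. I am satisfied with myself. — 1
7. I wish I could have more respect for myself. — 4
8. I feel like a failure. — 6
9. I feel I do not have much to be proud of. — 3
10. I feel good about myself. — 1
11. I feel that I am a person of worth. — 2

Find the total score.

Items 3, 7, 8, 9 describe the absence/opposite of self-esteem → reverse-score.
on a 1–6 scale, reversed = 7 − raw.
  item 1: 6
  item 2: 1
  item 3: 7 − 4 = 3
  item 4: 6
  item 5: 1
  item 6: 1
  item 7: 7 − 4 = 3
  item 8: 7 − 6 = 1
  item 9: 7 − 3 = 4
  item 10: 1
  item 11: 2
Total = 6 + 1 + 3 + 6 + 1 + 1 + 3 + 1 + 4 + 1 + 2 = 29

29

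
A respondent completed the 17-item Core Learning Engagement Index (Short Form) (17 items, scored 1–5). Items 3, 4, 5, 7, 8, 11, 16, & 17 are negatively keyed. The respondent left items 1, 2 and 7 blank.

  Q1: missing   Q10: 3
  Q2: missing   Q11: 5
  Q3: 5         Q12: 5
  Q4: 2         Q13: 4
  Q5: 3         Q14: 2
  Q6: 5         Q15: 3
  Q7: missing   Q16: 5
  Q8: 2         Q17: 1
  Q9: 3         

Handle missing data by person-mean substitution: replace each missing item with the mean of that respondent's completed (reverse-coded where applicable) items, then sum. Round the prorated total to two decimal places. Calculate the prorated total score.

Reverse-coded (on a 1–5 scale, reversed = 6 − raw):
  item 3: 6 − 5 = 1
  item 4: 6 − 2 = 4
  item 5: 6 − 3 = 3
  item 8: 6 − 2 = 4
  item 11: 6 − 5 = 1
  item 16: 6 − 5 = 1
  item 17: 6 − 1 = 5
Completed scored items (14 of 17): 1, 4, 3, 5, 4, 3, 3, 1, 5, 4, 2, 3, 1, 5; sum = 44.
Person mean = 44 / 14 ≈ 3.1429
Prorated total = (44 / 14) × 17 = 53.43 (to 2 dp)

53.43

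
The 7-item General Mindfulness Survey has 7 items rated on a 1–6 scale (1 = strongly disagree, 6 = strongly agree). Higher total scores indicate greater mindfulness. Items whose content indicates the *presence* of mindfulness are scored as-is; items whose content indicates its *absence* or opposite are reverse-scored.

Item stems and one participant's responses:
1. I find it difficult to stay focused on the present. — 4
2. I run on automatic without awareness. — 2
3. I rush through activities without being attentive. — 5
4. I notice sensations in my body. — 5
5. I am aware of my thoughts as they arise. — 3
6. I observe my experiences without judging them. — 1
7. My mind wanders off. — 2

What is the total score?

24

Items 1, 2, 3, 7 describe the absence/opposite of mindfulness → reverse-score.
reverse-coded value = 7 − response.
  item 1: 7 − 4 = 3
  item 2: 7 − 2 = 5
  item 3: 7 − 5 = 2
  item 4: 5
  item 5: 3
  item 6: 1
  item 7: 7 − 2 = 5
Total = 3 + 5 + 2 + 5 + 3 + 1 + 5 = 24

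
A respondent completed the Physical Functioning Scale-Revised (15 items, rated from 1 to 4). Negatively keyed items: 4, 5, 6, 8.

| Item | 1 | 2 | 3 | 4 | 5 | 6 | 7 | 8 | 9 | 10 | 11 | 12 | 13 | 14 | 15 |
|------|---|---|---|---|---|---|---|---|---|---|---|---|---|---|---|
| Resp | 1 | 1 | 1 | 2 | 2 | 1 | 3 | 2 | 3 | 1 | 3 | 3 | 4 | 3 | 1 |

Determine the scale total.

Apply reverse scoring (on a 1–4 scale, reversed = 5 − raw):
  item 4: 5 − 2 = 3
  item 5: 5 − 2 = 3
  item 6: 5 − 1 = 4
  item 8: 5 − 2 = 3
After reverse-coding: 1, 1, 1, 3, 3, 4, 3, 3, 3, 1, 3, 3, 4, 3, 1
Total = 1 + 1 + 1 + 3 + 3 + 4 + 3 + 3 + 3 + 1 + 3 + 3 + 4 + 3 + 1 = 37

37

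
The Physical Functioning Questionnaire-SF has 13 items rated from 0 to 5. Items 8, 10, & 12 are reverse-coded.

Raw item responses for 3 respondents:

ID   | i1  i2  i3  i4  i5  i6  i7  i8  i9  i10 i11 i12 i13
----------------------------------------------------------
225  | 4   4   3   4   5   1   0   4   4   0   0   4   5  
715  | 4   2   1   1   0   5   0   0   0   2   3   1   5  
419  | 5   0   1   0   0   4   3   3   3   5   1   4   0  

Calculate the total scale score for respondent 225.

Respondent 225 raw: 4, 4, 3, 4, 5, 1, 0, 4, 4, 0, 0, 4, 5.
Reverse-coded (reversed = (0+5) − raw = 5 − raw):
  item 1: 4
  item 2: 4
  item 3: 3
  item 4: 4
  item 5: 5
  item 6: 1
  item 7: 0
  item 8: 5 − 4 = 1
  item 9: 4
  item 10: 5 − 0 = 5
  item 11: 0
  item 12: 5 − 4 = 1
  item 13: 5
Sum = 4 + 4 + 3 + 4 + 5 + 1 + 0 + 1 + 4 + 5 + 0 + 1 + 5 = 37

37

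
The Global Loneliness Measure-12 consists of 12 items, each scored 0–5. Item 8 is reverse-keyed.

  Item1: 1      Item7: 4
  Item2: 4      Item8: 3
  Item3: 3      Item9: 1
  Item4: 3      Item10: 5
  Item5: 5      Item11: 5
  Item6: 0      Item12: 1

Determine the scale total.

Reverse-coded items (on a 0–5 scale, reversed = 5 − raw):
  item 8: 5 − 3 = 2
After reverse-coding: 1, 4, 3, 3, 5, 0, 4, 2, 1, 5, 5, 1
Total = 1 + 4 + 3 + 3 + 5 + 0 + 4 + 2 + 1 + 5 + 5 + 1 = 34

34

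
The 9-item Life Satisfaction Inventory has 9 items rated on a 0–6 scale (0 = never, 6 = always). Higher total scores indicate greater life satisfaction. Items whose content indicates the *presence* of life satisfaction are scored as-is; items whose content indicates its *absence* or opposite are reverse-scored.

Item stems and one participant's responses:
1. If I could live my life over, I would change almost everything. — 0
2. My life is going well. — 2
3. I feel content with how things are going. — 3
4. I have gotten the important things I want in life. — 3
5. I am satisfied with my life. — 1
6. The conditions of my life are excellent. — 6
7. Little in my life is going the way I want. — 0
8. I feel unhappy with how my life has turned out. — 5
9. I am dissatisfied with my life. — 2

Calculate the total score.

32

Items 1, 7, 8, 9 describe the absence/opposite of life satisfaction → reverse-score.
reverse-coded value = 6 − response.
  item 1: 6 − 0 = 6
  item 2: 2
  item 3: 3
  item 4: 3
  item 5: 1
  item 6: 6
  item 7: 6 − 0 = 6
  item 8: 6 − 5 = 1
  item 9: 6 − 2 = 4
Total = 6 + 2 + 3 + 3 + 1 + 6 + 6 + 1 + 4 = 32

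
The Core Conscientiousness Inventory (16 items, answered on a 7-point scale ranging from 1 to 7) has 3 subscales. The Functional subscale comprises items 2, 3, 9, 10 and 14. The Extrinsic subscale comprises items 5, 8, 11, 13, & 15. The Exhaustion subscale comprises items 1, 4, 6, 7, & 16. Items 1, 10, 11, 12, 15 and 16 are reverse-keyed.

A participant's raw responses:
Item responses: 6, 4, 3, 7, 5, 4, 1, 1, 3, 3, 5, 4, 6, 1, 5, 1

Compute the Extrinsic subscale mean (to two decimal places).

Extrinsic items: 5, 8, 11, 13, 15.
Of these, items 11 & 15 are reverse-keyed; reverse-coded value = 8 − response.
  item 5: 5
  item 8: 1
  item 11: 8 − 5 = 3
  item 13: 6
  item 15: 8 − 5 = 3
Sum = 5 + 1 + 3 + 6 + 3 = 18
Mean = 18 / 5 = 3.60

3.60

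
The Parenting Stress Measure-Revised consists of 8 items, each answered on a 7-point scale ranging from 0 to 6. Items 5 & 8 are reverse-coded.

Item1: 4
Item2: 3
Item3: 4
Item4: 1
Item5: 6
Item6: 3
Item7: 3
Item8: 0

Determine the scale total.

24

Raw sum = 24. Reverse-coded items: 5, 8; their raw sum = 6.
Each reversal replaces raw with 6 − raw, changing the total by 6 − 2·raw per item.
Total = 24 + 2·6 − 2·6 = 24 + 12 − 12 = 24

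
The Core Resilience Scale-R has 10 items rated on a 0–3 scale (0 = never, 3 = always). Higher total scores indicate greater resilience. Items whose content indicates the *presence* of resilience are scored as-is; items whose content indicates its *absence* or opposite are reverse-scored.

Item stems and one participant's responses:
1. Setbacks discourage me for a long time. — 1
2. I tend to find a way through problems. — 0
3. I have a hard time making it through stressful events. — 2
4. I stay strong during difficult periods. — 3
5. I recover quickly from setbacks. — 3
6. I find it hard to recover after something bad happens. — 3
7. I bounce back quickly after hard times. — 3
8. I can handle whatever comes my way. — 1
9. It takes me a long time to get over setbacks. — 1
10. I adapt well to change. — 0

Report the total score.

15

Items 1, 3, 6, 9 describe the absence/opposite of resilience → reverse-score.
reversed = (0+3) − raw = 3 − raw.
  item 1: 3 − 1 = 2
  item 2: 0
  item 3: 3 − 2 = 1
  item 4: 3
  item 5: 3
  item 6: 3 − 3 = 0
  item 7: 3
  item 8: 1
  item 9: 3 − 1 = 2
  item 10: 0
Total = 2 + 0 + 1 + 3 + 3 + 0 + 3 + 1 + 2 + 0 = 15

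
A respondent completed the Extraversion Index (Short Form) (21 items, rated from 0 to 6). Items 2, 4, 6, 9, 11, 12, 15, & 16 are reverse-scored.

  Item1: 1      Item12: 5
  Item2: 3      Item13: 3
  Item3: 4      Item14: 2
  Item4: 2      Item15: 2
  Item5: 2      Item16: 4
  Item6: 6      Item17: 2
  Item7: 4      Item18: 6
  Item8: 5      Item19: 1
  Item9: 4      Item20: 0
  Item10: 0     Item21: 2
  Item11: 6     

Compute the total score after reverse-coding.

Raw sum = 64. Reverse-scored items: 2, 4, 6, 9, 11, 12, 15, 16; their raw sum = 32.
Each reversal replaces raw with 6 − raw, changing the total by 6 − 2·raw per item.
Total = 64 + 8·6 − 2·32 = 64 + 48 − 64 = 48

48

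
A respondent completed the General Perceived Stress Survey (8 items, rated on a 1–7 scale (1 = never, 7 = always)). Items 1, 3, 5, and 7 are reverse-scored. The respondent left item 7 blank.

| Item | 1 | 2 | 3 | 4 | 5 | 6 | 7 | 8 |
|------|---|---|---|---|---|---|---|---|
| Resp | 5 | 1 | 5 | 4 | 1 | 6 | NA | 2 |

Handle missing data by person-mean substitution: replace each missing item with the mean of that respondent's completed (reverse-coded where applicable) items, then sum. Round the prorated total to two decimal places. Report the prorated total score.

29.71

Reverse-coded (on a 1–7 scale, reversed = 8 − raw):
  item 1: 8 − 5 = 3
  item 3: 8 − 5 = 3
  item 5: 8 − 1 = 7
Completed scored items (7 of 8): 3, 1, 3, 4, 7, 6, 2; sum = 26.
Person mean = 26 / 7 ≈ 3.7143
Prorated total = (26 / 7) × 8 = 29.71 (to 2 dp)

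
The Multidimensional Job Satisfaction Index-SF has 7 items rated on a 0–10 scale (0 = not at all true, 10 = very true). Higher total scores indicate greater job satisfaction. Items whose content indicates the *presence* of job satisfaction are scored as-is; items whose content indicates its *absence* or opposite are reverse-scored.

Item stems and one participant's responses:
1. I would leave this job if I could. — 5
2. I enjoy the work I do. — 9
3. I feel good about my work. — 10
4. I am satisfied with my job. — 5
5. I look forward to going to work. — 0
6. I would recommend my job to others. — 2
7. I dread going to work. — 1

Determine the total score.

Items 1, 7 describe the absence/opposite of job satisfaction → reverse-score.
reverse-coded value = 10 − response.
  item 1: 10 − 5 = 5
  item 2: 9
  item 3: 10
  item 4: 5
  item 5: 0
  item 6: 2
  item 7: 10 − 1 = 9
Total = 5 + 9 + 10 + 5 + 0 + 2 + 9 = 40

40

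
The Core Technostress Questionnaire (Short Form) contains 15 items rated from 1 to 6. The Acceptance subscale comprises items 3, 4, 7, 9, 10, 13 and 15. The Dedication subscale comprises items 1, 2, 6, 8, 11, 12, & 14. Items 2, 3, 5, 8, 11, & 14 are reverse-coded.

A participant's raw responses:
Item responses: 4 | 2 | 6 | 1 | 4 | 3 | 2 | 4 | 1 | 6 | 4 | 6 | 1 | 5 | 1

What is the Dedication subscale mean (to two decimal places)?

Dedication items: 1, 2, 6, 8, 11, 12, 14.
Of these, items 2, 8, 11 and 14 are reverse-coded; on a 1–6 scale, reversed = 7 − raw.
  item 1: 4
  item 2: 7 − 2 = 5
  item 6: 3
  item 8: 7 − 4 = 3
  item 11: 7 − 4 = 3
  item 12: 6
  item 14: 7 − 5 = 2
Sum = 4 + 5 + 3 + 3 + 3 + 6 + 2 = 26
Mean = 26 / 7 = 3.71

3.71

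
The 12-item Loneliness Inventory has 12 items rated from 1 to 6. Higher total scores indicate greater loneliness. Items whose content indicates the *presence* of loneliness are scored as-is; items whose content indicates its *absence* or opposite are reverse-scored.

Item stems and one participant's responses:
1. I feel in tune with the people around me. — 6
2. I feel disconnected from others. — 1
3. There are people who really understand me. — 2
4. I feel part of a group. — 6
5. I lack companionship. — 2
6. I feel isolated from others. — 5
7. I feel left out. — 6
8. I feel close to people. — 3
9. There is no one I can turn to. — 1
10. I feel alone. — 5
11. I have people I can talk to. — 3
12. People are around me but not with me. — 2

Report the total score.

Items 1, 3, 4, 8, 11 describe the absence/opposite of loneliness → reverse-score.
reverse-coded value = 7 − response.
  item 1: 7 − 6 = 1
  item 2: 1
  item 3: 7 − 2 = 5
  item 4: 7 − 6 = 1
  item 5: 2
  item 6: 5
  item 7: 6
  item 8: 7 − 3 = 4
  item 9: 1
  item 10: 5
  item 11: 7 − 3 = 4
  item 12: 2
Total = 1 + 1 + 5 + 1 + 2 + 5 + 6 + 4 + 1 + 5 + 4 + 2 = 37

37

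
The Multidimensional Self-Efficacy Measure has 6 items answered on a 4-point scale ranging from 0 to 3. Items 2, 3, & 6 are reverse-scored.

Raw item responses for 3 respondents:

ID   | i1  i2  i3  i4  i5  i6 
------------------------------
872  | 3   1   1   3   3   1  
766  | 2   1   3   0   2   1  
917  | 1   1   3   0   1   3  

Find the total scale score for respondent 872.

15

Respondent 872 raw: 3, 1, 1, 3, 3, 1.
Reverse-coded (reversed = (0+3) − raw = 3 − raw):
  item 1: 3
  item 2: 3 − 1 = 2
  item 3: 3 − 1 = 2
  item 4: 3
  item 5: 3
  item 6: 3 − 1 = 2
Sum = 3 + 2 + 2 + 3 + 3 + 2 = 15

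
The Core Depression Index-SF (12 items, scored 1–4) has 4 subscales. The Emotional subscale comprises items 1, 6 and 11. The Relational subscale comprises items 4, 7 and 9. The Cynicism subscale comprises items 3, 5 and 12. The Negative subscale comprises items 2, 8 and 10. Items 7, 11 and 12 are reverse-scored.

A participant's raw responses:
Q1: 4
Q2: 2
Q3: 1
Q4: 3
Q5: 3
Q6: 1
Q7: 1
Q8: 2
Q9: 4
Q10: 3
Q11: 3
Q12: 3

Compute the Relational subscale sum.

Relational items: 4, 7, 9.
Of these, item 7 is reverse-scored; on a 1–4 scale, reversed = 5 − raw.
  item 4: 3
  item 7: 5 − 1 = 4
  item 9: 4
Sum = 3 + 4 + 4 = 11

11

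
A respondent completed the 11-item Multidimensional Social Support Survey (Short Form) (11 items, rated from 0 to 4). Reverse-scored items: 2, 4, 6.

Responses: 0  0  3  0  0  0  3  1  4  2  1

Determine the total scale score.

26

Apply reverse scoring (on a 0–4 scale, reversed = 4 − raw):
  item 2: 4 − 0 = 4
  item 4: 4 − 0 = 4
  item 6: 4 − 0 = 4
After reverse-coding: 0, 4, 3, 4, 0, 4, 3, 1, 4, 2, 1
Total = 0 + 4 + 3 + 4 + 0 + 4 + 3 + 1 + 4 + 2 + 1 = 26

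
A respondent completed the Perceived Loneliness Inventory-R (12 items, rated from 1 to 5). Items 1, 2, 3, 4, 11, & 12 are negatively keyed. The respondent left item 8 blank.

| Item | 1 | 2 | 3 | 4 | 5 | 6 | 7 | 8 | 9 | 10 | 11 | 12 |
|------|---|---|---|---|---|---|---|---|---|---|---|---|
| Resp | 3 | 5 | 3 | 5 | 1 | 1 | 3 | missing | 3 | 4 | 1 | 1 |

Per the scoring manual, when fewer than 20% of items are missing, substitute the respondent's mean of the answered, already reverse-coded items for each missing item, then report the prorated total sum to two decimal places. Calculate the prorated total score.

Reverse-coded (on a 1–5 scale, reversed = 6 − raw):
  item 1: 6 − 3 = 3
  item 2: 6 − 5 = 1
  item 3: 6 − 3 = 3
  item 4: 6 − 5 = 1
  item 11: 6 − 1 = 5
  item 12: 6 − 1 = 5
Completed scored items (11 of 12): 3, 1, 3, 1, 1, 1, 3, 3, 4, 5, 5; sum = 30.
Person mean = 30 / 11 ≈ 2.7273
Prorated total = (30 / 11) × 12 = 32.73 (to 2 dp)

32.73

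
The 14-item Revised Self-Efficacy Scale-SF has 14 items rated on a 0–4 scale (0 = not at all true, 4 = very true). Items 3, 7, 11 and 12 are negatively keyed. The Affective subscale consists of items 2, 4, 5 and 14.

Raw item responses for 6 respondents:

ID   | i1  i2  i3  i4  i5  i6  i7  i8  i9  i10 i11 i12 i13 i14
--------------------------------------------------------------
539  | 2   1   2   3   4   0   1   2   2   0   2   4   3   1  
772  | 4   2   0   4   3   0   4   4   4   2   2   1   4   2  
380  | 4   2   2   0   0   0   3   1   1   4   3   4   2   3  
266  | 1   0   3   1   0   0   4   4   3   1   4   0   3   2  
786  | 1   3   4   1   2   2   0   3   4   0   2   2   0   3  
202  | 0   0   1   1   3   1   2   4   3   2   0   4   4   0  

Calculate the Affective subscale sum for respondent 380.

5

Respondent 380 raw: 4, 2, 2, 0, 0, 0, 3, 1, 1, 4, 3, 4, 2, 3.
Affective items: 2, 4, 5, 14.
Reverse-coded (reverse-coded value = 4 − response):
  item 2: 2
  item 4: 0
  item 5: 0
  item 14: 3
Sum = 2 + 0 + 0 + 3 = 5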